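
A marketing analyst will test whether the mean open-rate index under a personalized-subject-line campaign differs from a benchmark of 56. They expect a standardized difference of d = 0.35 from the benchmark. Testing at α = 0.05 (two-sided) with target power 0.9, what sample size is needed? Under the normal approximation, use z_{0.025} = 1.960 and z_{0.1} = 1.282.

n = 86

For a one-sample test: n = ((z_{α/2} + z_β) / d)².
z_{α/2} + z_β = 1.960 + 1.282 = 3.242.
n = (3.242 / 0.35)² = 9.263² = 85.80.
Round up.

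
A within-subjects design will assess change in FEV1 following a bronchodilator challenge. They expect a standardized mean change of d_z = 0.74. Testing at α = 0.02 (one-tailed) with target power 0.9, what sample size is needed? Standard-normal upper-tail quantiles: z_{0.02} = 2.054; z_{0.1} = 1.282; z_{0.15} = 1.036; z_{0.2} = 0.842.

n = 21 pairs

For a paired (one-sample on differences) test: n = ((z_{α} + z_β) / d)².
z_{α} + z_β = 2.054 + 1.282 = 3.336.
n = (3.336 / 0.74)² = 4.508² = 20.32.
Round up.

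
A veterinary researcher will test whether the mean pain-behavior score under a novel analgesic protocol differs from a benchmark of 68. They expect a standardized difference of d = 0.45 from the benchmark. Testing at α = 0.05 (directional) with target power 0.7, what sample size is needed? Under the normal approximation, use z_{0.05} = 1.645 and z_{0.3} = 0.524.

For a one-sample test: n = ((z_{α} + z_β) / d)².
z_{α} + z_β = 1.645 + 0.524 = 2.169.
n = (2.169 / 0.45)² = 4.820² = 23.23.
Round up.

n = 24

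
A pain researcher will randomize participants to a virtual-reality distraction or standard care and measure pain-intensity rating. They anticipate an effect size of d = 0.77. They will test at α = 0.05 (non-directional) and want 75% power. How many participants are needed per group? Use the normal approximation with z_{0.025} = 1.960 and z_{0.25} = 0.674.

n = 24 per group

For two independent groups with equal n: n = 2·((z_{α/2} + z_β) / d)².
z_{α/2} + z_β = 1.960 + 0.674 = 2.634.
n = 2 × (2.634 / 0.77)² = 2 × 3.421² = 2 × 11.70 = 23.4.
Round up to the next whole participant.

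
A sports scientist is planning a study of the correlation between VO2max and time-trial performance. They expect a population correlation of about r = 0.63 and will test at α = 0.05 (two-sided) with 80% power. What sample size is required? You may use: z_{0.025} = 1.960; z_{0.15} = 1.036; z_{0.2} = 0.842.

Fisher's z: C = ½·ln((1+r)/(1−r)) = ½·ln(4.4054) = 0.7414.
n = ((z_{α/2} + z_β)/C)² + 3.
(1.960 + 0.842) / 0.7414 = 2.802 / 0.7414 = 3.779.
n = 3.779² + 3 = 14.28 + 3 = 17.3.
Round up.

n = 18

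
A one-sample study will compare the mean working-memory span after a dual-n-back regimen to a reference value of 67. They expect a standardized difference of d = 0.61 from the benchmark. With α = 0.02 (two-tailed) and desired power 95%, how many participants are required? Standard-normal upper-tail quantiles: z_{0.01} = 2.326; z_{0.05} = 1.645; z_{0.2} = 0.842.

n = 43

For a one-sample test: n = ((z_{α/2} + z_β) / d)².
z_{α/2} + z_β = 2.326 + 1.645 = 3.971.
n = (3.971 / 0.61)² = 6.510² = 42.38.
Round up.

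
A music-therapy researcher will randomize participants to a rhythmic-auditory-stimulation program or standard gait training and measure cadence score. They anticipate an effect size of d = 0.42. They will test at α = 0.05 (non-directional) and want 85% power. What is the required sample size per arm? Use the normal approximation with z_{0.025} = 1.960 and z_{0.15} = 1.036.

n = 102 per group

For two independent groups with equal n: n = 2·((z_{α/2} + z_β) / d)².
z_{α/2} + z_β = 1.960 + 1.036 = 2.996.
n = 2 × (2.996 / 0.42)² = 2 × 7.133² = 2 × 50.88 = 101.8.
Round up to the next whole participant.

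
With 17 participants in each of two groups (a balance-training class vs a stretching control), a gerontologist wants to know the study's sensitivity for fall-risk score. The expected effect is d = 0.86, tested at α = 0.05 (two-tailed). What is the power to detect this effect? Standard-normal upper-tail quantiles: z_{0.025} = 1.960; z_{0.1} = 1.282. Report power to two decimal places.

For two equal groups, power = Φ(d·√(n/2) − z_{α/2}).
d·√(n/2) = 0.86 × √(17/2) = 0.86 × 2.915 = 2.507.
z_β = 2.507 − 1.960 = 0.547.
Power = Φ(0.547) = 0.708.

power ≈ 0.71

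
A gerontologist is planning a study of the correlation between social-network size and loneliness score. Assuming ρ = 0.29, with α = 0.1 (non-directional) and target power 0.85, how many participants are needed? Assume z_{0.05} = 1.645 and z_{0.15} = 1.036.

Fisher's z: C = ½·ln((1+r)/(1−r)) = ½·ln(1.8169) = 0.2986.
n = ((z_{α/2} + z_β)/C)² + 3.
(1.645 + 1.036) / 0.2986 = 2.681 / 0.2986 = 8.979.
n = 8.979² + 3 = 80.61 + 3 = 83.6.
Round up.

n = 84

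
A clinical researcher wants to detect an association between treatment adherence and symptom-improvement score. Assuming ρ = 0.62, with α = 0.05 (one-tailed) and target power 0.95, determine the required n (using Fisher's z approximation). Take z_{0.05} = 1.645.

n = 24

Fisher's z: C = ½·ln((1+r)/(1−r)) = ½·ln(4.2632) = 0.7250.
n = ((z_{α} + z_β)/C)² + 3.
(1.645 + 1.645) / 0.7250 = 3.290 / 0.7250 = 4.538.
n = 4.538² + 3 = 20.59 + 3 = 23.6.
Round up.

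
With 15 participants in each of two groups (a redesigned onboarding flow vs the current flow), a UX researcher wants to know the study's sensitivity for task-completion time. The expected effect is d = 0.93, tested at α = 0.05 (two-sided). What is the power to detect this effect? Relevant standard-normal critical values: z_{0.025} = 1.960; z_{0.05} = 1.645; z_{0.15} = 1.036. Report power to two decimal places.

power ≈ 0.72

For two equal groups, power = Φ(d·√(n/2) − z_{α/2}).
d·√(n/2) = 0.93 × √(15/2) = 0.93 × 2.739 = 2.547.
z_β = 2.547 − 1.960 = 0.587.
Power = Φ(0.587) = 0.721.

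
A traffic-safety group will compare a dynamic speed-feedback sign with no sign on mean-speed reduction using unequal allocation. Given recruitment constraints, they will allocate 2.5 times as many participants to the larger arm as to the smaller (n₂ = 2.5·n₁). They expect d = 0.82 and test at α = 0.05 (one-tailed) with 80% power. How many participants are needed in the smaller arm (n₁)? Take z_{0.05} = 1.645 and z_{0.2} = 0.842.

n₁ = 13

With allocation ratio k = n₂/n₁ = 2.5, Var(x̄₁−x̄₂) = σ²(1/n₁ + 1/(k·n₁)) = σ²·(k+1)/(k·n₁).
So n₁ = (1 + 1/k)·((z_{α} + z_β)/d)² = 1.400 × (2.487/0.82)².
n₁ = 1.400 × 9.20 = 12.9.
Round up: n₁ = 13, giving n₂ = ⌈2.5 × 13⌉ = ⌈32.5⌉ = 33.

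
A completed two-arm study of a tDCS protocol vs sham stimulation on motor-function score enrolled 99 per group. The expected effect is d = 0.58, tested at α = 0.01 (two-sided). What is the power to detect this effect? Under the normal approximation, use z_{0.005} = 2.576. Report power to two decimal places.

For two equal groups, power = Φ(d·√(n/2) − z_{α/2}).
d·√(n/2) = 0.58 × √(99/2) = 0.58 × 7.036 = 4.081.
z_β = 4.081 − 2.576 = 1.505.
Power = Φ(1.505) = 0.934.

power ≈ 0.93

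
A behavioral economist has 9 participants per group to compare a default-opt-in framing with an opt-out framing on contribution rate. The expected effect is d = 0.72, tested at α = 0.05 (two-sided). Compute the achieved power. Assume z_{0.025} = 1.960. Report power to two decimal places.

For two equal groups, power = Φ(d·√(n/2) − z_{α/2}).
d·√(n/2) = 0.72 × √(9/2) = 0.72 × 2.121 = 1.527.
z_β = 1.527 − 1.960 = -0.433.
Power = Φ(-0.433) = 0.333.

power ≈ 0.33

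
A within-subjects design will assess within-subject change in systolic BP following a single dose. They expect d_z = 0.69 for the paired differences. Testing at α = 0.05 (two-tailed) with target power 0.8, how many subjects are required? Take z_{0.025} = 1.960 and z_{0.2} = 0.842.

n = 17 pairs

For a paired (one-sample on differences) test: n = ((z_{α/2} + z_β) / d)².
z_{α/2} + z_β = 1.960 + 0.842 = 2.802.
n = (2.802 / 0.69)² = 4.061² = 16.49.
Round up.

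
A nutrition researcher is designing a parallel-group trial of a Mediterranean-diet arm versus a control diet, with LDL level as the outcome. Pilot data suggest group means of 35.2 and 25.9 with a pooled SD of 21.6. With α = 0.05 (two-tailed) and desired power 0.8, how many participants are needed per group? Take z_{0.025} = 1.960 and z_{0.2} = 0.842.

Cohen's d = |M₁ − M₂| / SD_pooled = |35.2 − 25.9| / 21.6 = 9.3 / 21.6 = 0.431.
For two independent groups with equal n: n = 2·((z_{α/2} + z_β) / d)².
z_{α/2} + z_β = 1.960 + 0.842 = 2.802.
n = 2 × (2.802 / 0.431)² = 2 × 6.501² = 2 × 42.27 = 84.5.
Round up to the next whole participant.

n = 85 per group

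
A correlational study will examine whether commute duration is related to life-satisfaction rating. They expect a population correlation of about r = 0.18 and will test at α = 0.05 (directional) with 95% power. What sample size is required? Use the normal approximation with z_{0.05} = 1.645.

Fisher's z: C = ½·ln((1+r)/(1−r)) = ½·ln(1.4390) = 0.1820.
n = ((z_{α} + z_β)/C)² + 3.
(1.645 + 1.645) / 0.1820 = 3.290 / 0.1820 = 18.077.
n = 18.077² + 3 = 326.78 + 3 = 329.8.
Round up.

n = 330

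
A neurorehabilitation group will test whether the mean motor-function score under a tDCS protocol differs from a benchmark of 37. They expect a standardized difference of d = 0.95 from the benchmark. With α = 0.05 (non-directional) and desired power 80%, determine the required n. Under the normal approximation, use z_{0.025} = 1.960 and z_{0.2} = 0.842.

n = 9

For a one-sample test: n = ((z_{α/2} + z_β) / d)².
z_{α/2} + z_β = 1.960 + 0.842 = 2.802.
n = (2.802 / 0.95)² = 2.949² = 8.70.
Round up.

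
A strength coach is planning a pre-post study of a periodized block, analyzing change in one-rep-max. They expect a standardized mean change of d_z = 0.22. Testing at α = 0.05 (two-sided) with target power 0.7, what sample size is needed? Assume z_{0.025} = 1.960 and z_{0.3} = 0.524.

For a paired (one-sample on differences) test: n = ((z_{α/2} + z_β) / d)².
z_{α/2} + z_β = 1.960 + 0.524 = 2.484.
n = (2.484 / 0.22)² = 11.291² = 127.48.
Round up.

n = 128 pairs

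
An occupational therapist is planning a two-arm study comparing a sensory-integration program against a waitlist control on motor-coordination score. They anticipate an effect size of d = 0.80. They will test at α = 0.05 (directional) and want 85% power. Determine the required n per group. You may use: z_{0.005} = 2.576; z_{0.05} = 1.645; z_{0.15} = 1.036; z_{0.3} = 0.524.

n = 23 per group

For two independent groups with equal n: n = 2·((z_{α} + z_β) / d)².
z_{α} + z_β = 1.645 + 1.036 = 2.681.
n = 2 × (2.681 / 0.80)² = 2 × 3.351² = 2 × 11.23 = 22.5.
Round up to the next whole participant.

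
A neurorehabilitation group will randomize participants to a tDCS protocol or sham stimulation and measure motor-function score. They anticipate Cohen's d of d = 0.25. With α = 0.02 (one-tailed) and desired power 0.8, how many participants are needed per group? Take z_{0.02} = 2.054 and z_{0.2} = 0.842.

n = 269 per group

For two independent groups with equal n: n = 2·((z_{α} + z_β) / d)².
z_{α} + z_β = 2.054 + 0.842 = 2.896.
n = 2 × (2.896 / 0.25)² = 2 × 11.584² = 2 × 134.19 = 268.4.
Round up to the next whole participant.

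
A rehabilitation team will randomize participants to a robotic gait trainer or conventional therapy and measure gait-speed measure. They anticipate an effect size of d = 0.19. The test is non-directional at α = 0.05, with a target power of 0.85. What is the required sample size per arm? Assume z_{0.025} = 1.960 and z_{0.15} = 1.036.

n = 498 per group

For two independent groups with equal n: n = 2·((z_{α/2} + z_β) / d)².
z_{α/2} + z_β = 1.960 + 1.036 = 2.996.
n = 2 × (2.996 / 0.19)² = 2 × 15.768² = 2 × 248.64 = 497.3.
Round up to the next whole participant.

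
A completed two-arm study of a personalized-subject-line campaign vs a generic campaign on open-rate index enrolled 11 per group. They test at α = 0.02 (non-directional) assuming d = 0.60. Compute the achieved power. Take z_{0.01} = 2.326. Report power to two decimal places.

For two equal groups, power = Φ(d·√(n/2) − z_{α/2}).
d·√(n/2) = 0.60 × √(11/2) = 0.60 × 2.345 = 1.407.
z_β = 1.407 − 2.326 = -0.919.
Power = Φ(-0.919) = 0.179.

power ≈ 0.18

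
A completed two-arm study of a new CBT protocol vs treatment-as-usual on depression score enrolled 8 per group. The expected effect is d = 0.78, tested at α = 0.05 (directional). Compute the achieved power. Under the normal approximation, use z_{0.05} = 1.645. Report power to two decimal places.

power ≈ 0.47

For two equal groups, power = Φ(d·√(n/2) − z_{α}).
d·√(n/2) = 0.78 × √(8/2) = 0.78 × 2.000 = 1.560.
z_β = 1.560 − 1.645 = -0.085.
Power = Φ(-0.085) = 0.466.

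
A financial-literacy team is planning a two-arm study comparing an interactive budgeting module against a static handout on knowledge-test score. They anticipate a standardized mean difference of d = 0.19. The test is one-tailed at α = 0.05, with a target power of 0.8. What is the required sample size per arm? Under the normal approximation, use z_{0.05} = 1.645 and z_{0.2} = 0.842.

n = 343 per group

For two independent groups with equal n: n = 2·((z_{α} + z_β) / d)².
z_{α} + z_β = 1.645 + 0.842 = 2.487.
n = 2 × (2.487 / 0.19)² = 2 × 13.089² = 2 × 171.33 = 342.7.
Round up to the next whole participant.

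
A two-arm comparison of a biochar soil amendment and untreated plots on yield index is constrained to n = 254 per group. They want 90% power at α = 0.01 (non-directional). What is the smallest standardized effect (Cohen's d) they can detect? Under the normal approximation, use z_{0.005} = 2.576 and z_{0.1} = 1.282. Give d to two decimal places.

For two independent groups of n = 254 each: d_min = (z_{α/2} + z_β)·√(2/n).
z-sum = 2.576 + 1.282 = 3.858.
d_min = 3.858 × √(2/254) = 3.858 × 0.0887 = 0.342.

d_min ≈ 0.34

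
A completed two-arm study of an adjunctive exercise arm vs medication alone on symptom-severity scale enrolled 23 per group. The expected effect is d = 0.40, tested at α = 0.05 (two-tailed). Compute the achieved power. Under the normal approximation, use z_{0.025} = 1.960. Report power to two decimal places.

power ≈ 0.27

For two equal groups, power = Φ(d·√(n/2) − z_{α/2}).
d·√(n/2) = 0.40 × √(23/2) = 0.40 × 3.391 = 1.356.
z_β = 1.356 − 1.960 = -0.604.
Power = Φ(-0.604) = 0.273.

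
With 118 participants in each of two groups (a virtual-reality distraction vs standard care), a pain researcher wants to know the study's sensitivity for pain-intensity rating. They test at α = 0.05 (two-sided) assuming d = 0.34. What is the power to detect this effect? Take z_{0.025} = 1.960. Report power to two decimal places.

power ≈ 0.74

For two equal groups, power = Φ(d·√(n/2) − z_{α/2}).
d·√(n/2) = 0.34 × √(118/2) = 0.34 × 7.681 = 2.612.
z_β = 2.612 − 1.960 = 0.652.
Power = Φ(0.652) = 0.743.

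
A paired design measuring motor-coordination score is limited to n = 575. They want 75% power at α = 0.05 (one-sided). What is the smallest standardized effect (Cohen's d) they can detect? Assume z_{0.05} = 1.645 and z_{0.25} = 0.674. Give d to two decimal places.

d_min ≈ 0.10

For a single sample (or paired design) of n = 575: d_min = (z_{α} + z_β)/√n.
z-sum = 1.645 + 0.674 = 2.319.
d_min = 2.319 / √575 = 2.319 / 23.979 = 0.097.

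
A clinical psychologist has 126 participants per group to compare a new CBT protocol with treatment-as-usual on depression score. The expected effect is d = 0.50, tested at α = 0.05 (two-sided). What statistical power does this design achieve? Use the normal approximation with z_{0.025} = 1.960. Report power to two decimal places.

For two equal groups, power = Φ(d·√(n/2) − z_{α/2}).
d·√(n/2) = 0.50 × √(126/2) = 0.50 × 7.937 = 3.969.
z_β = 3.969 − 1.960 = 2.009.
Power = Φ(2.009) = 0.978.

power ≈ 0.98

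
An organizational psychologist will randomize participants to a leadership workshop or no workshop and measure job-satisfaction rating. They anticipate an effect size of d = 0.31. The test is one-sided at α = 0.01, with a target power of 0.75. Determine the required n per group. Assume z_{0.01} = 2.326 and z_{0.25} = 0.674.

For two independent groups with equal n: n = 2·((z_{α} + z_β) / d)².
z_{α} + z_β = 2.326 + 0.674 = 3.000.
n = 2 × (3.000 / 0.31)² = 2 × 9.677² = 2 × 93.65 = 187.3.
Round up to the next whole participant.

n = 188 per group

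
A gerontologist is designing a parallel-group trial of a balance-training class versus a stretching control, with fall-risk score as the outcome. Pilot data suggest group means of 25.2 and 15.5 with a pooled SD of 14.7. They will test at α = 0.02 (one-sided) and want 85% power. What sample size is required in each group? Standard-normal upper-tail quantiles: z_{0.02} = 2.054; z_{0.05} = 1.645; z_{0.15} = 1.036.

n = 44 per group

Cohen's d = |M₁ − M₂| / SD_pooled = |25.2 − 15.5| / 14.7 = 9.7 / 14.7 = 0.660.
For two independent groups with equal n: n = 2·((z_{α} + z_β) / d)².
z_{α} + z_β = 2.054 + 1.036 = 3.090.
n = 2 × (3.090 / 0.660)² = 2 × 4.682² = 2 × 21.92 = 43.8.
Round up to the next whole participant.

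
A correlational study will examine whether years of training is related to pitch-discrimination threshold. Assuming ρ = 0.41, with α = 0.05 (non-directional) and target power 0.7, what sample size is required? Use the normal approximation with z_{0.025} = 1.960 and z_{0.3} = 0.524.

Fisher's z: C = ½·ln((1+r)/(1−r)) = ½·ln(2.3898) = 0.4356.
n = ((z_{α/2} + z_β)/C)² + 3.
(1.960 + 0.524) / 0.4356 = 2.484 / 0.4356 = 5.702.
n = 5.702² + 3 = 32.52 + 3 = 35.5.
Round up.

n = 36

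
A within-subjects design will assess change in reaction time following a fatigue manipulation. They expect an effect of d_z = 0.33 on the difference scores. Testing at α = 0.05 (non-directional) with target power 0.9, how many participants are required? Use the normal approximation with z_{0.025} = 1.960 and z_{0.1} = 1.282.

For a paired (one-sample on differences) test: n = ((z_{α/2} + z_β) / d)².
z_{α/2} + z_β = 1.960 + 1.282 = 3.242.
n = (3.242 / 0.33)² = 9.824² = 96.52.
Round up.

n = 97 pairs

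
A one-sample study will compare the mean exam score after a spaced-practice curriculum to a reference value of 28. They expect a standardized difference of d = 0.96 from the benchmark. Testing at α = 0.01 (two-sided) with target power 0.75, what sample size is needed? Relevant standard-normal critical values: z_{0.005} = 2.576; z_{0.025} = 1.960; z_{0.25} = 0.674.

n = 12

For a one-sample test: n = ((z_{α/2} + z_β) / d)².
z_{α/2} + z_β = 2.576 + 0.674 = 3.250.
n = (3.250 / 0.96)² = 3.385² = 11.46.
Round up.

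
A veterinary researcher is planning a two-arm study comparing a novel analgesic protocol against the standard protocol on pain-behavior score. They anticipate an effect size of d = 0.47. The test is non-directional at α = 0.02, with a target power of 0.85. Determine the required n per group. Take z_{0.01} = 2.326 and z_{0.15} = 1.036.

For two independent groups with equal n: n = 2·((z_{α/2} + z_β) / d)².
z_{α/2} + z_β = 2.326 + 1.036 = 3.362.
n = 2 × (3.362 / 0.47)² = 2 × 7.153² = 2 × 51.17 = 102.3.
Round up to the next whole participant.

n = 103 per group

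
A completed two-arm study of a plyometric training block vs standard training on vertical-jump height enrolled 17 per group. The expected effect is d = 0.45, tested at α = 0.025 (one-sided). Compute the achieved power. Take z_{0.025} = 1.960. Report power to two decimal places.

For two equal groups, power = Φ(d·√(n/2) − z_{α}).
d·√(n/2) = 0.45 × √(17/2) = 0.45 × 2.915 = 1.312.
z_β = 1.312 − 1.960 = -0.648.
Power = Φ(-0.648) = 0.258.

power ≈ 0.26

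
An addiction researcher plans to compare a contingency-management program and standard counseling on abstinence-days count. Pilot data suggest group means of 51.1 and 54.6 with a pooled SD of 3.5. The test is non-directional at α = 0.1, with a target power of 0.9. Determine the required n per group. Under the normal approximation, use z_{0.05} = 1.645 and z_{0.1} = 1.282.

n = 18 per group

Cohen's d = |M₁ − M₂| / SD_pooled = |51.1 − 54.6| / 3.5 = 3.5 / 3.5 = 1.000.
For two independent groups with equal n: n = 2·((z_{α/2} + z_β) / d)².
z_{α/2} + z_β = 1.645 + 1.282 = 2.927.
n = 2 × (2.927 / 1.000)² = 2 × 2.927² = 2 × 8.57 = 17.1.
Round up to the next whole participant.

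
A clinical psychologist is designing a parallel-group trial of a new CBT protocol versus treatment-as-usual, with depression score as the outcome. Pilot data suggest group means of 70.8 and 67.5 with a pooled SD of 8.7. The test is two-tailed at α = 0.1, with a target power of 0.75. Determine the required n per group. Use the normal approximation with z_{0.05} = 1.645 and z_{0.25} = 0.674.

n = 75 per group

Cohen's d = |M₁ − M₂| / SD_pooled = |70.8 − 67.5| / 8.7 = 3.3 / 8.7 = 0.379.
For two independent groups with equal n: n = 2·((z_{α/2} + z_β) / d)².
z_{α/2} + z_β = 1.645 + 0.674 = 2.319.
n = 2 × (2.319 / 0.379)² = 2 × 6.119² = 2 × 37.44 = 74.9.
Round up to the next whole participant.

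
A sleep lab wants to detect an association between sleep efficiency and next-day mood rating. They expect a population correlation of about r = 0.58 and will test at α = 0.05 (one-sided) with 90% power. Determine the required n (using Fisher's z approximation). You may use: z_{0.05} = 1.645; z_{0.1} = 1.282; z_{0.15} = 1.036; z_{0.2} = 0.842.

n = 23

Fisher's z: C = ½·ln((1+r)/(1−r)) = ½·ln(3.7619) = 0.6625.
n = ((z_{α} + z_β)/C)² + 3.
(1.645 + 1.282) / 0.6625 = 2.927 / 0.6625 = 4.418.
n = 4.418² + 3 = 19.52 + 3 = 22.5.
Round up.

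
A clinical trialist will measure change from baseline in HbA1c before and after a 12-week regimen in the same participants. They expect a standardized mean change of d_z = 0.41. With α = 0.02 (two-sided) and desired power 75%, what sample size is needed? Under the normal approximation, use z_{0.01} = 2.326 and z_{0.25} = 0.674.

For a paired (one-sample on differences) test: n = ((z_{α/2} + z_β) / d)².
z_{α/2} + z_β = 2.326 + 0.674 = 3.000.
n = (3.000 / 0.41)² = 7.317² = 53.54.
Round up.

n = 54 pairs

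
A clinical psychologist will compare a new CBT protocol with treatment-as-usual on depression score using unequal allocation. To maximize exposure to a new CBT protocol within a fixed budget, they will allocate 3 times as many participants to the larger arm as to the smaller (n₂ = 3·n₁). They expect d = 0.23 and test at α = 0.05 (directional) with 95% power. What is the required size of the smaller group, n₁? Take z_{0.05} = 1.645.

With allocation ratio k = n₂/n₁ = 3, Var(x̄₁−x̄₂) = σ²(1/n₁ + 1/(k·n₁)) = σ²·(k+1)/(k·n₁).
So n₁ = (1 + 1/k)·((z_{α} + z_β)/d)² = 1.333 × (3.290/0.23)².
n₁ = 1.333 × 204.61 = 272.8.
Round up: n₁ = 273, giving n₂ = 3 × 273 = 819.

n₁ = 273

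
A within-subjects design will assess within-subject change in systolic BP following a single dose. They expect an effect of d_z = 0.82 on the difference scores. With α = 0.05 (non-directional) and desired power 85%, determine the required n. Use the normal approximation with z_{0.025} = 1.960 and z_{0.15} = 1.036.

For a paired (one-sample on differences) test: n = ((z_{α/2} + z_β) / d)².
z_{α/2} + z_β = 1.960 + 1.036 = 2.996.
n = (2.996 / 0.82)² = 3.654² = 13.35.
Round up.

n = 14 pairs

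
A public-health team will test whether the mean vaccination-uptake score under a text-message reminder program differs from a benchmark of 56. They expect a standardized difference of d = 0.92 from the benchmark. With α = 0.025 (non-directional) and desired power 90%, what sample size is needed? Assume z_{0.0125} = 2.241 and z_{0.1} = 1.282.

n = 15

For a one-sample test: n = ((z_{α/2} + z_β) / d)².
z_{α/2} + z_β = 2.241 + 1.282 = 3.523.
n = (3.523 / 0.92)² = 3.829² = 14.66.
Round up.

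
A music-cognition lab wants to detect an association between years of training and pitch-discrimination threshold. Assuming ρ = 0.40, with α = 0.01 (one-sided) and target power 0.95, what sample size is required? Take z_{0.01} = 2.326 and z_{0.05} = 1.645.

Fisher's z: C = ½·ln((1+r)/(1−r)) = ½·ln(2.3333) = 0.4236.
n = ((z_{α} + z_β)/C)² + 3.
(2.326 + 1.645) / 0.4236 = 3.971 / 0.4236 = 9.374.
n = 9.374² + 3 = 87.88 + 3 = 90.9.
Round up.

n = 91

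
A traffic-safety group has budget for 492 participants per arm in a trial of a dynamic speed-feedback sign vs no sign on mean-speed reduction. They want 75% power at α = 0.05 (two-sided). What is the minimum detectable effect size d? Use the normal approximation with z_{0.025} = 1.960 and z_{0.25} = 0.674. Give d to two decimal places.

d_min ≈ 0.17

For two independent groups of n = 492 each: d_min = (z_{α/2} + z_β)·√(2/n).
z-sum = 1.960 + 0.674 = 2.634.
d_min = 2.634 × √(2/492) = 2.634 × 0.0638 = 0.168.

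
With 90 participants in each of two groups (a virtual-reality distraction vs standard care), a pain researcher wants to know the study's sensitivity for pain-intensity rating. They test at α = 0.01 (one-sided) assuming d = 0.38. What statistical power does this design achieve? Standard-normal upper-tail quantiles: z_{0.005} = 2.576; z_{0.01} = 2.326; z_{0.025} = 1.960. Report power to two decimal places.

For two equal groups, power = Φ(d·√(n/2) − z_{α}).
d·√(n/2) = 0.38 × √(90/2) = 0.38 × 6.708 = 2.549.
z_β = 2.549 − 2.326 = 0.223.
Power = Φ(0.223) = 0.588.

power ≈ 0.59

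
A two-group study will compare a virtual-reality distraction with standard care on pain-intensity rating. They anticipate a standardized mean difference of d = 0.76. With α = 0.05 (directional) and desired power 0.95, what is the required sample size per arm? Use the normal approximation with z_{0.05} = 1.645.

For two independent groups with equal n: n = 2·((z_{α} + z_β) / d)².
z_{α} + z_β = 1.645 + 1.645 = 3.290.
n = 2 × (3.290 / 0.76)² = 2 × 4.329² = 2 × 18.74 = 37.5.
Round up to the next whole participant.

n = 38 per group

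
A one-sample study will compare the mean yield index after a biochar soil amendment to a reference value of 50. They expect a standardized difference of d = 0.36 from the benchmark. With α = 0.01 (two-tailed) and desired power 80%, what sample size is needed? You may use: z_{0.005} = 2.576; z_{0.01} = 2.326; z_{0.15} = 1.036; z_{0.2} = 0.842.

For a one-sample test: n = ((z_{α/2} + z_β) / d)².
z_{α/2} + z_β = 2.576 + 0.842 = 3.418.
n = (3.418 / 0.36)² = 9.494² = 90.14.
Round up.

n = 91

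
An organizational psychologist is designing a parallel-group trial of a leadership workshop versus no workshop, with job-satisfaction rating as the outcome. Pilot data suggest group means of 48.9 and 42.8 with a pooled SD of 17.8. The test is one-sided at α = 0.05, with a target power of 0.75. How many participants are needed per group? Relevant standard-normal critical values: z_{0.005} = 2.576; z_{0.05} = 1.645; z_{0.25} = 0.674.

n = 92 per group

Cohen's d = |M₁ − M₂| / SD_pooled = |48.9 − 42.8| / 17.8 = 6.1 / 17.8 = 0.343.
For two independent groups with equal n: n = 2·((z_{α} + z_β) / d)².
z_{α} + z_β = 1.645 + 0.674 = 2.319.
n = 2 × (2.319 / 0.343)² = 2 × 6.761² = 2 × 45.71 = 91.4.
Round up to the next whole participant.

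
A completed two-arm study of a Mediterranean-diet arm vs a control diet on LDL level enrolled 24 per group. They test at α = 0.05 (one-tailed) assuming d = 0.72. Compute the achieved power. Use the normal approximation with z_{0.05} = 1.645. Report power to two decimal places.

power ≈ 0.80

For two equal groups, power = Φ(d·√(n/2) − z_{α}).
d·√(n/2) = 0.72 × √(24/2) = 0.72 × 3.464 = 2.494.
z_β = 2.494 − 1.645 = 0.849.
Power = Φ(0.849) = 0.802.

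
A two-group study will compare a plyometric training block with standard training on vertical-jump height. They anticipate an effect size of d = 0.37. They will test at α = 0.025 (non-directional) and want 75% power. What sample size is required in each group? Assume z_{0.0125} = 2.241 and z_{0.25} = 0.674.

For two independent groups with equal n: n = 2·((z_{α/2} + z_β) / d)².
z_{α/2} + z_β = 2.241 + 0.674 = 2.915.
n = 2 × (2.915 / 0.37)² = 2 × 7.878² = 2 × 62.07 = 124.1.
Round up to the next whole participant.

n = 125 per group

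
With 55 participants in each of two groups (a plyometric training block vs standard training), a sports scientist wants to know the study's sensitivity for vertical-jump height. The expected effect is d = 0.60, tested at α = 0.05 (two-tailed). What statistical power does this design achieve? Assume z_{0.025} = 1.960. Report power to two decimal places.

For two equal groups, power = Φ(d·√(n/2) − z_{α/2}).
d·√(n/2) = 0.60 × √(55/2) = 0.60 × 5.244 = 3.146.
z_β = 3.146 − 1.960 = 1.186.
Power = Φ(1.186) = 0.882.

power ≈ 0.88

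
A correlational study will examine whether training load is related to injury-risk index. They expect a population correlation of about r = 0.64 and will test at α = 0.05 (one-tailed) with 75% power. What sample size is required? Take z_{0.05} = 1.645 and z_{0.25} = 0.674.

Fisher's z: C = ½·ln((1+r)/(1−r)) = ½·ln(4.5556) = 0.7582.
n = ((z_{α} + z_β)/C)² + 3.
(1.645 + 0.674) / 0.7582 = 2.319 / 0.7582 = 3.059.
n = 3.059² + 3 = 9.35 + 3 = 12.4.
Round up.

n = 13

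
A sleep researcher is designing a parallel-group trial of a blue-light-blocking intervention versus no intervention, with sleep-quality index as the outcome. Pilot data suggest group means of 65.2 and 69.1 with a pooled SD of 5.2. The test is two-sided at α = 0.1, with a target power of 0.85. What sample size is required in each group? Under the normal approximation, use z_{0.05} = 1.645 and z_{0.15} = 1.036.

n = 26 per group

Cohen's d = |M₁ − M₂| / SD_pooled = |65.2 − 69.1| / 5.2 = 3.9 / 5.2 = 0.750.
For two independent groups with equal n: n = 2·((z_{α/2} + z_β) / d)².
z_{α/2} + z_β = 1.645 + 1.036 = 2.681.
n = 2 × (2.681 / 0.750)² = 2 × 3.575² = 2 × 12.78 = 25.6.
Round up to the next whole participant.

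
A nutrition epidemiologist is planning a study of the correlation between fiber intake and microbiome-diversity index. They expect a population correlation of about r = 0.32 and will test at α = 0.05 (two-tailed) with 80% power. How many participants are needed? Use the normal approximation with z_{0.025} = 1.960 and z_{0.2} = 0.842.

Fisher's z: C = ½·ln((1+r)/(1−r)) = ½·ln(1.9412) = 0.3316.
n = ((z_{α/2} + z_β)/C)² + 3.
(1.960 + 0.842) / 0.3316 = 2.802 / 0.3316 = 8.450.
n = 8.450² + 3 = 71.40 + 3 = 74.4.
Round up.

n = 75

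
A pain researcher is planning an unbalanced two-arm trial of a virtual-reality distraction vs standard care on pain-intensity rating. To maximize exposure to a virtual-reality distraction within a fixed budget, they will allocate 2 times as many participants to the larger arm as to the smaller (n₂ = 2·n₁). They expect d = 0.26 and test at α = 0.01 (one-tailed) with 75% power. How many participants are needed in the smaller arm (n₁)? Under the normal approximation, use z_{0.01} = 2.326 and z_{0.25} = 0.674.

n₁ = 200

With allocation ratio k = n₂/n₁ = 2, Var(x̄₁−x̄₂) = σ²(1/n₁ + 1/(k·n₁)) = σ²·(k+1)/(k·n₁).
So n₁ = (1 + 1/k)·((z_{α} + z_β)/d)² = 1.500 × (3.000/0.26)².
n₁ = 1.500 × 133.14 = 199.7.
Round up: n₁ = 200, giving n₂ = 2 × 200 = 400.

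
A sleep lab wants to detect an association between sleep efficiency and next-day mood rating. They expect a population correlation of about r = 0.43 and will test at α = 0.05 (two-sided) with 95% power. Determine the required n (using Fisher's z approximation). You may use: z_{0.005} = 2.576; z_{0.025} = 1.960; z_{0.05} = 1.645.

n = 65

Fisher's z: C = ½·ln((1+r)/(1−r)) = ½·ln(2.5088) = 0.4599.
n = ((z_{α/2} + z_β)/C)² + 3.
(1.960 + 1.645) / 0.4599 = 3.605 / 0.4599 = 7.839.
n = 7.839² + 3 = 61.44 + 3 = 64.4.
Round up.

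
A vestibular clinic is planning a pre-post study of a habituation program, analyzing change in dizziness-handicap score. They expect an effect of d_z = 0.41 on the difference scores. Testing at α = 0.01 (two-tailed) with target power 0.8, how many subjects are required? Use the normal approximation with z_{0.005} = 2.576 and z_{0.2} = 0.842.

For a paired (one-sample on differences) test: n = ((z_{α/2} + z_β) / d)².
z_{α/2} + z_β = 2.576 + 0.842 = 3.418.
n = (3.418 / 0.41)² = 8.337² = 69.50.
Round up.

n = 70 pairs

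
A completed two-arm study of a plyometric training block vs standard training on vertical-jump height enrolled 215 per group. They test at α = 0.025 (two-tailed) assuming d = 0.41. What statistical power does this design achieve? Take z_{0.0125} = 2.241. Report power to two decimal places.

power ≈ 0.98

For two equal groups, power = Φ(d·√(n/2) − z_{α/2}).
d·√(n/2) = 0.41 × √(215/2) = 0.41 × 10.368 = 4.251.
z_β = 4.251 − 2.241 = 2.010.
Power = Φ(2.010) = 0.978.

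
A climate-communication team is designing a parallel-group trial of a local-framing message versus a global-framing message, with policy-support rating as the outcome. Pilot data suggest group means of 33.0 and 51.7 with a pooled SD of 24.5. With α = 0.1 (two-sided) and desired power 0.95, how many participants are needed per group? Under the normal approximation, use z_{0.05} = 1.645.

Cohen's d = |M₁ − M₂| / SD_pooled = |33.0 − 51.7| / 24.5 = 18.7 / 24.5 = 0.763.
For two independent groups with equal n: n = 2·((z_{α/2} + z_β) / d)².
z_{α/2} + z_β = 1.645 + 1.645 = 3.290.
n = 2 × (3.290 / 0.763)² = 2 × 4.312² = 2 × 18.59 = 37.2.
Round up to the next whole participant.

n = 38 per group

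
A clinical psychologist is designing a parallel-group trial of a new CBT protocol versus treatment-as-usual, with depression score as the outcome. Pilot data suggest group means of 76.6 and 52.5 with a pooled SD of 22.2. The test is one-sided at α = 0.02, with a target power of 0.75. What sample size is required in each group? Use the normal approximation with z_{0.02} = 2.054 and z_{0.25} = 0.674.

n = 13 per group

Cohen's d = |M₁ − M₂| / SD_pooled = |76.6 − 52.5| / 22.2 = 24.1 / 22.2 = 1.086.
For two independent groups with equal n: n = 2·((z_{α} + z_β) / d)².
z_{α} + z_β = 2.054 + 0.674 = 2.728.
n = 2 × (2.728 / 1.086)² = 2 × 2.512² = 2 × 6.31 = 12.6.
Round up to the next whole participant.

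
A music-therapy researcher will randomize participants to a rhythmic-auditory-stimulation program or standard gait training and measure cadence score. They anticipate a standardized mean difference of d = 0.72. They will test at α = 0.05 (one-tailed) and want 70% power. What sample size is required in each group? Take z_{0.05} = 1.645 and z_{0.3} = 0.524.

For two independent groups with equal n: n = 2·((z_{α} + z_β) / d)².
z_{α} + z_β = 1.645 + 0.524 = 2.169.
n = 2 × (2.169 / 0.72)² = 2 × 3.013² = 2 × 9.08 = 18.2.
Round up to the next whole participant.

n = 19 per group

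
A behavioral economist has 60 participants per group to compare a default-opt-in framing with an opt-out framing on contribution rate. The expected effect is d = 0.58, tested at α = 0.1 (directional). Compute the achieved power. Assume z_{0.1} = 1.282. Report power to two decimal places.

For two equal groups, power = Φ(d·√(n/2) − z_{α}).
d·√(n/2) = 0.58 × √(60/2) = 0.58 × 5.477 = 3.177.
z_β = 3.177 − 1.282 = 1.895.
Power = Φ(1.895) = 0.971.

power ≈ 0.97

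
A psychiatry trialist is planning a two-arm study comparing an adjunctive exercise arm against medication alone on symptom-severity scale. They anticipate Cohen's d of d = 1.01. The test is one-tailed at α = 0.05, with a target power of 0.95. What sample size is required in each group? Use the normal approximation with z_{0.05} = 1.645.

n = 22 per group

For two independent groups with equal n: n = 2·((z_{α} + z_β) / d)².
z_{α} + z_β = 1.645 + 1.645 = 3.290.
n = 2 × (3.290 / 1.01)² = 2 × 3.257² = 2 × 10.61 = 21.2.
Round up to the next whole participant.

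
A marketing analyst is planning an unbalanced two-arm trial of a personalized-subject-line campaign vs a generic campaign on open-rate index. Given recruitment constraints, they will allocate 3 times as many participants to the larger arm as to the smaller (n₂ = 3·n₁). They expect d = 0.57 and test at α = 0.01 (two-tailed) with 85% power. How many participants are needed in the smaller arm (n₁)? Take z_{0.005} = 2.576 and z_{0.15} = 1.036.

With allocation ratio k = n₂/n₁ = 3, Var(x̄₁−x̄₂) = σ²(1/n₁ + 1/(k·n₁)) = σ²·(k+1)/(k·n₁).
So n₁ = (1 + 1/k)·((z_{α/2} + z_β)/d)² = 1.333 × (3.612/0.57)².
n₁ = 1.333 × 40.16 = 53.5.
Round up: n₁ = 54, giving n₂ = 3 × 54 = 162.

n₁ = 54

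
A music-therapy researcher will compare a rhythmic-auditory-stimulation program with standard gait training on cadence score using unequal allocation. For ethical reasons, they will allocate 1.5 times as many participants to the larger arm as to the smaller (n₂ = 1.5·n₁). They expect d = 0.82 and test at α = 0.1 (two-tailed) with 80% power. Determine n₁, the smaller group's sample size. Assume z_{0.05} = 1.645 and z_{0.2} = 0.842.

With allocation ratio k = n₂/n₁ = 1.5, Var(x̄₁−x̄₂) = σ²(1/n₁ + 1/(k·n₁)) = σ²·(k+1)/(k·n₁).
So n₁ = (1 + 1/k)·((z_{α/2} + z_β)/d)² = 1.667 × (2.487/0.82)².
n₁ = 1.667 × 9.20 = 15.3.
Round up: n₁ = 16, giving n₂ = 1.5 × 16 = 24.

n₁ = 16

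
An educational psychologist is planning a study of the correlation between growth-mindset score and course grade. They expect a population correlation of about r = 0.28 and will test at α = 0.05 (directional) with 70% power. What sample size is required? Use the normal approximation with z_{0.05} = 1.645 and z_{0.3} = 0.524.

n = 60

Fisher's z: C = ½·ln((1+r)/(1−r)) = ½·ln(1.7778) = 0.2877.
n = ((z_{α} + z_β)/C)² + 3.
(1.645 + 0.524) / 0.2877 = 2.169 / 0.2877 = 7.539.
n = 7.539² + 3 = 56.84 + 3 = 59.8.
Round up.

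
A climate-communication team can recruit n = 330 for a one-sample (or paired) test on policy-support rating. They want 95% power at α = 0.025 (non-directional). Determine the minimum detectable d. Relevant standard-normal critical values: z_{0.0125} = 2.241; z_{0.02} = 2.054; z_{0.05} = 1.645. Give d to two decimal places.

d_min ≈ 0.21

For a single sample (or paired design) of n = 330: d_min = (z_{α/2} + z_β)/√n.
z-sum = 2.241 + 1.645 = 3.886.
d_min = 3.886 / √330 = 3.886 / 18.166 = 0.214.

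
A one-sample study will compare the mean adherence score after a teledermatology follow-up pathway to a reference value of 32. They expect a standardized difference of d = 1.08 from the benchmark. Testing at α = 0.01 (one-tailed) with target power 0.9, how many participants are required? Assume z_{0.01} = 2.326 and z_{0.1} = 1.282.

For a one-sample test: n = ((z_{α} + z_β) / d)².
z_{α} + z_β = 2.326 + 1.282 = 3.608.
n = (3.608 / 1.08)² = 3.341² = 11.16.
Round up.

n = 12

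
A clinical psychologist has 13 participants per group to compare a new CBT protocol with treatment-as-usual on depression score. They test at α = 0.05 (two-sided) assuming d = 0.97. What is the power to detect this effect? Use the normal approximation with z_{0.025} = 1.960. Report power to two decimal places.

power ≈ 0.70

For two equal groups, power = Φ(d·√(n/2) − z_{α/2}).
d·√(n/2) = 0.97 × √(13/2) = 0.97 × 2.550 = 2.473.
z_β = 2.473 − 1.960 = 0.513.
Power = Φ(0.513) = 0.696.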